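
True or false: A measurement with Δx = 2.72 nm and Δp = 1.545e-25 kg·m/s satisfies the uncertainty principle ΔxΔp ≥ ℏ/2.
Yes, it satisfies the uncertainty principle.

Calculate the product ΔxΔp:
ΔxΔp = (2.720e-09 m) × (1.545e-25 kg·m/s)
ΔxΔp = 4.202e-34 J·s

Compare to the minimum allowed value ℏ/2:
ℏ/2 = 5.273e-35 J·s

Since ΔxΔp = 4.202e-34 J·s ≥ 5.273e-35 J·s = ℏ/2,
the measurement satisfies the uncertainty principle.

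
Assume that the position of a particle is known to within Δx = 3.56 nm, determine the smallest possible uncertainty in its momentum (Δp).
1.481 × 10^-26 kg·m/s

Using the Heisenberg uncertainty principle:
ΔxΔp ≥ ℏ/2

The minimum uncertainty in momentum is:
Δp_min = ℏ/(2Δx)
Δp_min = (1.055e-34 J·s) / (2 × 3.560e-09 m)
Δp_min = 1.481e-26 kg·m/s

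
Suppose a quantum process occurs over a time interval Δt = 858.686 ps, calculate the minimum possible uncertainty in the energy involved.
383.267 neV

Using the energy-time uncertainty principle:
ΔEΔt ≥ ℏ/2

The minimum uncertainty in energy is:
ΔE_min = ℏ/(2Δt)
ΔE_min = (1.055e-34 J·s) / (2 × 8.587e-10 s)
ΔE_min = 6.141e-26 J = 383.267 neV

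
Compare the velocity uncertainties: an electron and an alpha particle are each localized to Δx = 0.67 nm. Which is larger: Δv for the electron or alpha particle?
The electron has the larger minimum velocity uncertainty, by a ratio of 7294.3.

For both particles, Δp_min = ℏ/(2Δx) = 7.870e-26 kg·m/s (same for both).

The velocity uncertainty is Δv = Δp/m:
- electron: Δv = 7.870e-26 / 9.109e-31 = 8.639e+04 m/s = 86.394 km/s
- alpha particle: Δv = 7.870e-26 / 6.645e-27 = 1.184e+01 m/s = 11.844 m/s

Ratio: 8.639e+04 / 1.184e+01 = 7294.3

The lighter particle has larger velocity uncertainty because Δv ∝ 1/m.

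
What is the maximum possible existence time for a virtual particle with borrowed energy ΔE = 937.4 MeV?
3.511 × 10^-25 s

Using the energy-time uncertainty principle:
ΔEΔt ≥ ℏ/2

For a virtual particle borrowing energy ΔE, the maximum lifetime is:
Δt_max = ℏ/(2ΔE)

Converting energy:
ΔE = 937.4 MeV = 1.502e-10 J

Δt_max = (1.055e-34 J·s) / (2 × 1.502e-10 J)
Δt_max = 3.511e-25 s = 3.511 × 10^-25 s

Virtual particles with higher borrowed energy exist for shorter times.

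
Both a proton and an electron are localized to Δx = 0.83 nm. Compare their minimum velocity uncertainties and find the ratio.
The electron has the larger minimum velocity uncertainty, by a ratio of 1836.2.

For both particles, Δp_min = ℏ/(2Δx) = 6.353e-26 kg·m/s (same for both).

The velocity uncertainty is Δv = Δp/m:
- proton: Δv = 6.353e-26 / 1.673e-27 = 3.798e+01 m/s = 37.981 m/s
- electron: Δv = 6.353e-26 / 9.109e-31 = 6.974e+04 m/s = 69.740 km/s

Ratio: 6.974e+04 / 3.798e+01 = 1836.2

The lighter particle has larger velocity uncertainty because Δv ∝ 1/m.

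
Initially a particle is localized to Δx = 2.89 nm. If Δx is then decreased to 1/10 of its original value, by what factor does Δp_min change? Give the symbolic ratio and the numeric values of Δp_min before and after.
Original Δp_min = 1.825 × 10^-26 kg·m/s; new Δp'_min = 1.825 × 10^-25 kg·m/s; ratio Δp'_min/Δp_min = 10.

From the uncertainty principle ΔxΔp ≥ ℏ/2, the minimum momentum uncertainty is Δp_min = ℏ/(2Δx).

Original (Δx = 2.89 nm = 2.890e-09 m):
Δp_min = (1.055e-34 J·s)/(2 × 2.890e-09 m) = 1.825e-26 kg·m/s

When Δx → (1/10)Δx:
Δp'_min = ℏ/(2 × (1/10)Δx) = 10 × ℏ/(2Δx) = 10 × Δp_min
Δp'_min = 10 × 1.825e-26 kg·m/s = 1.825e-25 kg·m/s

Since Δp_min ∝ 1/Δx, when Δx is decreased to 1/10 of its original value, Δp_min increases to 10 times its original value.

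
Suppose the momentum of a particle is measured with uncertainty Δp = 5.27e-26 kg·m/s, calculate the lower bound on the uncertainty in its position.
1.001 nm

Using the Heisenberg uncertainty principle:
ΔxΔp ≥ ℏ/2

The minimum uncertainty in position is:
Δx_min = ℏ/(2Δp)
Δx_min = (1.055e-34 J·s) / (2 × 5.270e-26 kg·m/s)
Δx_min = 1.001e-09 m = 1.001 nm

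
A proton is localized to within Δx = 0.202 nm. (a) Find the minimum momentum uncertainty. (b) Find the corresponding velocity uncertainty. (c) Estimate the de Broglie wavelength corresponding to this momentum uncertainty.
(a) Δp_min = 2.610 × 10^-25 kg·m/s
(b) Δv_min = 156.062 m/s
(c) λ_dB = 2.538 nm

Step-by-step:

(a) From the uncertainty principle:
Δp_min = ℏ/(2Δx) = (1.055e-34 J·s)/(2 × 2.020e-10 m) = 2.610e-25 kg·m/s

(b) The velocity uncertainty:
Δv = Δp/m = (2.610e-25 kg·m/s)/(1.673e-27 kg) = 1.561e+02 m/s = 156.062 m/s

(c) The de Broglie wavelength for this momentum:
λ = h/p = (6.626e-34 J·s)/(2.610e-25 kg·m/s) = 2.538e-09 m = 2.538 nm

Note: The de Broglie wavelength is comparable to the localization size, as expected from wave-particle duality.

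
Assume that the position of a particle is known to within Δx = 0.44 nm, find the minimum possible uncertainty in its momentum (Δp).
1.198 × 10^-25 kg·m/s

Using the Heisenberg uncertainty principle:
ΔxΔp ≥ ℏ/2

The minimum uncertainty in momentum is:
Δp_min = ℏ/(2Δx)
Δp_min = (1.055e-34 J·s) / (2 × 4.400e-10 m)
Δp_min = 1.198e-25 kg·m/s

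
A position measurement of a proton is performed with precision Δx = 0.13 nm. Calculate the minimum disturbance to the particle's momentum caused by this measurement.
4.056 × 10^-25 kg·m/s

The uncertainty principle implies that measuring position disturbs momentum:
ΔxΔp ≥ ℏ/2

When we measure position with precision Δx, we necessarily introduce a momentum uncertainty:
Δp ≥ ℏ/(2Δx)
Δp_min = (1.055e-34 J·s) / (2 × 1.300e-10 m)
Δp_min = 4.056e-25 kg·m/s

The more precisely we measure position, the greater the momentum disturbance.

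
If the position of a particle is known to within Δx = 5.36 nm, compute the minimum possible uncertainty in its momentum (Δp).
9.837 × 10^-27 kg·m/s

Using the Heisenberg uncertainty principle:
ΔxΔp ≥ ℏ/2

The minimum uncertainty in momentum is:
Δp_min = ℏ/(2Δx)
Δp_min = (1.055e-34 J·s) / (2 × 5.360e-09 m)
Δp_min = 9.837e-27 kg·m/s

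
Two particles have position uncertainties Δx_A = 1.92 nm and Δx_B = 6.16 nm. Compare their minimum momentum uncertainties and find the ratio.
Particle A has the larger minimum momentum uncertainty, by a factor of 3.21.

For each particle, the minimum momentum uncertainty is Δp_min = ℏ/(2Δx):

Particle A: Δp_A = ℏ/(2×1.920e-09 m) = 2.746e-26 kg·m/s
Particle B: Δp_B = ℏ/(2×6.160e-09 m) = 8.560e-27 kg·m/s

Ratio: Δp_A/Δp_B = 3.21

Since Δp_min ∝ 1/Δx, the particle with smaller position uncertainty (A) has larger momentum uncertainty.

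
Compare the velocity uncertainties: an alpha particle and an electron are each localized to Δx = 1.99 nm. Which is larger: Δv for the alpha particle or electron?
The electron has the larger minimum velocity uncertainty, by a ratio of 7294.3.

For both particles, Δp_min = ℏ/(2Δx) = 2.650e-26 kg·m/s (same for both).

The velocity uncertainty is Δv = Δp/m:
- alpha particle: Δv = 2.650e-26 / 6.645e-27 = 3.988e+00 m/s = 3.988 m/s
- electron: Δv = 2.650e-26 / 9.109e-31 = 2.909e+04 m/s = 29.087 km/s

Ratio: 2.909e+04 / 3.988e+00 = 7294.3

The lighter particle has larger velocity uncertainty because Δv ∝ 1/m.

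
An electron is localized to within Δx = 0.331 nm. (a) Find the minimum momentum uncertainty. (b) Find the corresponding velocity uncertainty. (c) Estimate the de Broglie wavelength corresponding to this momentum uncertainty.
(a) Δp_min = 1.593 × 10^-25 kg·m/s
(b) Δv_min = 174.876 km/s
(c) λ_dB = 4.159 nm

Step-by-step:

(a) From the uncertainty principle:
Δp_min = ℏ/(2Δx) = (1.055e-34 J·s)/(2 × 3.310e-10 m) = 1.593e-25 kg·m/s

(b) The velocity uncertainty:
Δv = Δp/m = (1.593e-25 kg·m/s)/(9.109e-31 kg) = 1.749e+05 m/s = 174.876 km/s

(c) The de Broglie wavelength for this momentum:
λ = h/p = (6.626e-34 J·s)/(1.593e-25 kg·m/s) = 4.159e-09 m = 4.159 nm

Note: The de Broglie wavelength is comparable to the localization size, as expected from wave-particle duality.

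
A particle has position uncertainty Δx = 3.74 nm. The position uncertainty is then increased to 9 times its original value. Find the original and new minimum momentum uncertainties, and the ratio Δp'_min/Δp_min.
Original Δp_min = 1.410 × 10^-26 kg·m/s; new Δp'_min = 1.567 × 10^-27 kg·m/s; ratio Δp'_min/Δp_min = 1/9.

From the uncertainty principle ΔxΔp ≥ ℏ/2, the minimum momentum uncertainty is Δp_min = ℏ/(2Δx).

Original (Δx = 3.74 nm = 3.740e-09 m):
Δp_min = (1.055e-34 J·s)/(2 × 3.740e-09 m) = 1.410e-26 kg·m/s

When Δx → 9Δx:
Δp'_min = ℏ/(2 × 9Δx) = (1/9) × ℏ/(2Δx) = (1/9) × Δp_min
Δp'_min = 1/9 × 1.410e-26 kg·m/s = 1.567e-27 kg·m/s

Since Δp_min ∝ 1/Δx, when Δx is increased to 9 times its original value, Δp_min decreases to 1/9 of its original value.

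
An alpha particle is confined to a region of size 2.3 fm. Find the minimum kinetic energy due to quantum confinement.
246.845 keV

Using the uncertainty principle:

1. Position uncertainty: Δx ≈ 2.300e-15 m
2. Minimum momentum uncertainty: Δp = ℏ/(2Δx) = 2.293e-20 kg·m/s
3. Minimum kinetic energy:
   KE = (Δp)²/(2m) = (2.293e-20)²/(2 × 6.645e-27 kg)
   KE = 3.955e-14 J = 246.845 keV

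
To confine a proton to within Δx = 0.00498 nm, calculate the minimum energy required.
209.168 meV

Localizing a particle requires giving it sufficient momentum uncertainty:

1. From uncertainty principle: Δp ≥ ℏ/(2Δx)
   Δp_min = (1.055e-34 J·s) / (2 × 4.980e-12 m)
   Δp_min = 1.059e-23 kg·m/s

2. This momentum uncertainty corresponds to kinetic energy:
   KE ≈ (Δp)²/(2m) = (1.059e-23)²/(2 × 1.673e-27 kg)
   KE = 3.351e-20 J = 209.168 meV

Tighter localization requires more energy.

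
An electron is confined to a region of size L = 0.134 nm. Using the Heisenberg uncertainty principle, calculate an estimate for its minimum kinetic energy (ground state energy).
530.461 meV

Using the uncertainty principle to estimate ground state energy:

1. The position uncertainty is approximately the confinement size:
   Δx ≈ L = 1.340e-10 m

2. From ΔxΔp ≥ ℏ/2, the minimum momentum uncertainty is:
   Δp ≈ ℏ/(2L) = 3.935e-25 kg·m/s

3. The kinetic energy is approximately:
   KE ≈ (Δp)²/(2m) = (3.935e-25)²/(2 × 9.109e-31 kg)
   KE ≈ 8.499e-20 J = 530.461 meV

This is an order-of-magnitude estimate of the ground state energy.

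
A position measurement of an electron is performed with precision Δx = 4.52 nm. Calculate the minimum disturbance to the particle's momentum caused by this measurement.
1.167 × 10^-26 kg·m/s

The uncertainty principle implies that measuring position disturbs momentum:
ΔxΔp ≥ ℏ/2

When we measure position with precision Δx, we necessarily introduce a momentum uncertainty:
Δp ≥ ℏ/(2Δx)
Δp_min = (1.055e-34 J·s) / (2 × 4.520e-09 m)
Δp_min = 1.167e-26 kg·m/s

The more precisely we measure position, the greater the momentum disturbance.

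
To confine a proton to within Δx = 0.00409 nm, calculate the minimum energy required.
310.104 meV

Localizing a particle requires giving it sufficient momentum uncertainty:

1. From uncertainty principle: Δp ≥ ℏ/(2Δx)
   Δp_min = (1.055e-34 J·s) / (2 × 4.090e-12 m)
   Δp_min = 1.289e-23 kg·m/s

2. This momentum uncertainty corresponds to kinetic energy:
   KE ≈ (Δp)²/(2m) = (1.289e-23)²/(2 × 1.673e-27 kg)
   KE = 4.968e-20 J = 310.104 meV

Tighter localization requires more energy.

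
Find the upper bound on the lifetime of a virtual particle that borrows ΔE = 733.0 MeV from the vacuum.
4.490 × 10^-25 s

Using the energy-time uncertainty principle:
ΔEΔt ≥ ℏ/2

For a virtual particle borrowing energy ΔE, the maximum lifetime is:
Δt_max = ℏ/(2ΔE)

Converting energy:
ΔE = 733.0 MeV = 1.174e-10 J

Δt_max = (1.055e-34 J·s) / (2 × 1.174e-10 J)
Δt_max = 4.490e-25 s = 4.490 × 10^-25 s

Virtual particles with higher borrowed energy exist for shorter times.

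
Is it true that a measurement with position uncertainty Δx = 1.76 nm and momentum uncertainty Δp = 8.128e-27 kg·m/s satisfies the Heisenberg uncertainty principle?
No, it violates the uncertainty principle (impossible measurement).

Calculate the product ΔxΔp:
ΔxΔp = (1.760e-09 m) × (8.128e-27 kg·m/s)
ΔxΔp = 1.431e-35 J·s

Compare to the minimum allowed value ℏ/2:
ℏ/2 = 5.273e-35 J·s

Since ΔxΔp = 1.431e-35 J·s < 5.273e-35 J·s = ℏ/2,
the measurement violates the uncertainty principle.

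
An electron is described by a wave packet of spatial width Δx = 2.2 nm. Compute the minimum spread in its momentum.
2.397 × 10^-26 kg·m/s

For a wave packet, the spatial width Δx and momentum spread Δp are related by the uncertainty principle:
ΔxΔp ≥ ℏ/2

The minimum momentum spread is:
Δp_min = ℏ/(2Δx)
Δp_min = (1.055e-34 J·s) / (2 × 2.200e-09 m)
Δp_min = 2.397e-26 kg·m/s

A wave packet cannot have both a well-defined position and well-defined momentum.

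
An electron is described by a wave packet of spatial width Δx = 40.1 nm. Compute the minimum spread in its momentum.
1.315 × 10^-27 kg·m/s

For a wave packet, the spatial width Δx and momentum spread Δp are related by the uncertainty principle:
ΔxΔp ≥ ℏ/2

The minimum momentum spread is:
Δp_min = ℏ/(2Δx)
Δp_min = (1.055e-34 J·s) / (2 × 4.010e-08 m)
Δp_min = 1.315e-27 kg·m/s

A wave packet cannot have both a well-defined position and well-defined momentum.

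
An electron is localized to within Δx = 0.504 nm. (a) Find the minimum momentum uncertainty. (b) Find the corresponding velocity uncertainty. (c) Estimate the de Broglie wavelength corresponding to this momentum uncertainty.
(a) Δp_min = 1.046 × 10^-25 kg·m/s
(b) Δv_min = 114.849 km/s
(c) λ_dB = 6.333 nm

Step-by-step:

(a) From the uncertainty principle:
Δp_min = ℏ/(2Δx) = (1.055e-34 J·s)/(2 × 5.040e-10 m) = 1.046e-25 kg·m/s

(b) The velocity uncertainty:
Δv = Δp/m = (1.046e-25 kg·m/s)/(9.109e-31 kg) = 1.148e+05 m/s = 114.849 km/s

(c) The de Broglie wavelength for this momentum:
λ = h/p = (6.626e-34 J·s)/(1.046e-25 kg·m/s) = 6.333e-09 m = 6.333 nm

Note: The de Broglie wavelength is comparable to the localization size, as expected from wave-particle duality.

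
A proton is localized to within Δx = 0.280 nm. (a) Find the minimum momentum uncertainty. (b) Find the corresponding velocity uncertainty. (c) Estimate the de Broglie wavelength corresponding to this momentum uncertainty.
(a) Δp_min = 1.883 × 10^-25 kg·m/s
(b) Δv_min = 112.588 m/s
(c) λ_dB = 3.519 nm

Step-by-step:

(a) From the uncertainty principle:
Δp_min = ℏ/(2Δx) = (1.055e-34 J·s)/(2 × 2.800e-10 m) = 1.883e-25 kg·m/s

(b) The velocity uncertainty:
Δv = Δp/m = (1.883e-25 kg·m/s)/(1.673e-27 kg) = 1.126e+02 m/s = 112.588 m/s

(c) The de Broglie wavelength for this momentum:
λ = h/p = (6.626e-34 J·s)/(1.883e-25 kg·m/s) = 3.519e-09 m = 3.519 nm

Note: The de Broglie wavelength is comparable to the localization size, as expected from wave-particle duality.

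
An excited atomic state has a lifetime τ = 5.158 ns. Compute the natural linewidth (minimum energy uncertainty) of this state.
63.805 neV

Using the energy-time uncertainty principle:
ΔEΔt ≥ ℏ/2

The lifetime τ represents the time uncertainty Δt.
The natural linewidth (minimum energy uncertainty) is:

ΔE = ℏ/(2τ)
ΔE = (1.055e-34 J·s) / (2 × 5.158e-09 s)
ΔE = 1.022e-26 J = 63.805 neV

This natural linewidth limits the precision of spectroscopic measurements.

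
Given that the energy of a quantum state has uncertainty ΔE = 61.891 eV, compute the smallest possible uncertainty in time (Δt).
5.318 as

Using the energy-time uncertainty principle:
ΔEΔt ≥ ℏ/2

The minimum uncertainty in time is:
Δt_min = ℏ/(2ΔE)
Δt_min = (1.055e-34 J·s) / (2 × 9.916e-18 J)
Δt_min = 5.318e-18 s = 5.318 as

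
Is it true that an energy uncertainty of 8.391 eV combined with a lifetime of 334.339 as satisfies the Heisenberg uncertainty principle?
Yes, it satisfies the uncertainty relation.

Calculate the product ΔEΔt:
ΔE = 8.391 eV = 1.344e-18 J
ΔEΔt = (1.344e-18 J) × (3.343e-16 s)
ΔEΔt = 4.495e-34 J·s

Compare to the minimum allowed value ℏ/2:
ℏ/2 = 5.273e-35 J·s

Since ΔEΔt = 4.495e-34 J·s ≥ 5.273e-35 J·s = ℏ/2,
this satisfies the uncertainty relation.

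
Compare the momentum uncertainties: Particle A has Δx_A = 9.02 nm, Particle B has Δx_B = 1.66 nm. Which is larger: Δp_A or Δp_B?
Particle B has the larger minimum momentum uncertainty, by a factor of 5.43.

For each particle, the minimum momentum uncertainty is Δp_min = ℏ/(2Δx):

Particle A: Δp_A = ℏ/(2×9.020e-09 m) = 5.846e-27 kg·m/s
Particle B: Δp_B = ℏ/(2×1.660e-09 m) = 3.176e-26 kg·m/s

Ratio: Δp_B/Δp_A = 5.43

Since Δp_min ∝ 1/Δx, the particle with smaller position uncertainty (B) has larger momentum uncertainty.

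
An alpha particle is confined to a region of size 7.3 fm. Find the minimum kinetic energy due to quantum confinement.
24.504 keV

Using the uncertainty principle:

1. Position uncertainty: Δx ≈ 7.300e-15 m
2. Minimum momentum uncertainty: Δp = ℏ/(2Δx) = 7.223e-21 kg·m/s
3. Minimum kinetic energy:
   KE = (Δp)²/(2m) = (7.223e-21)²/(2 × 6.645e-27 kg)
   KE = 3.926e-15 J = 24.504 keV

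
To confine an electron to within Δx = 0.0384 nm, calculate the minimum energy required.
6.460 eV

Localizing a particle requires giving it sufficient momentum uncertainty:

1. From uncertainty principle: Δp ≥ ℏ/(2Δx)
   Δp_min = (1.055e-34 J·s) / (2 × 3.840e-11 m)
   Δp_min = 1.373e-24 kg·m/s

2. This momentum uncertainty corresponds to kinetic energy:
   KE ≈ (Δp)²/(2m) = (1.373e-24)²/(2 × 9.109e-31 kg)
   KE = 1.035e-18 J = 6.460 eV

Tighter localization requires more energy.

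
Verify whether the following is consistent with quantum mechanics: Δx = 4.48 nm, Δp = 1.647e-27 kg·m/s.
No, it violates the uncertainty principle (impossible measurement).

Calculate the product ΔxΔp:
ΔxΔp = (4.480e-09 m) × (1.647e-27 kg·m/s)
ΔxΔp = 7.379e-36 J·s

Compare to the minimum allowed value ℏ/2:
ℏ/2 = 5.273e-35 J·s

Since ΔxΔp = 7.379e-36 J·s < 5.273e-35 J·s = ℏ/2,
the measurement violates the uncertainty principle.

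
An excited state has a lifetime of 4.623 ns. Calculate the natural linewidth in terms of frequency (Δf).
17.213 MHz

Using the energy-time uncertainty principle and E = hf:
ΔEΔt ≥ ℏ/2
hΔf·Δt ≥ ℏ/2

The minimum frequency uncertainty is:
Δf = ℏ/(2hτ) = 1/(4πτ)
Δf = 1/(4π × 4.623e-09 s)
Δf = 1.721e+07 Hz = 17.213 MHz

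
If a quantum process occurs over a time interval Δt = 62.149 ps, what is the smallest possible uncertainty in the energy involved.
5.295 μeV

Using the energy-time uncertainty principle:
ΔEΔt ≥ ℏ/2

The minimum uncertainty in energy is:
ΔE_min = ℏ/(2Δt)
ΔE_min = (1.055e-34 J·s) / (2 × 6.215e-11 s)
ΔE_min = 8.484e-25 J = 5.295 μeV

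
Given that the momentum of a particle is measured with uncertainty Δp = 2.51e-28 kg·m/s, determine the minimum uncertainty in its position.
210.074 nm

Using the Heisenberg uncertainty principle:
ΔxΔp ≥ ℏ/2

The minimum uncertainty in position is:
Δx_min = ℏ/(2Δp)
Δx_min = (1.055e-34 J·s) / (2 × 2.510e-28 kg·m/s)
Δx_min = 2.101e-07 m = 210.074 nm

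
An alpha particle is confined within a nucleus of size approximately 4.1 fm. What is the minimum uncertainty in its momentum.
1.286 × 10^-20 kg·m/s

Using the Heisenberg uncertainty principle:
ΔxΔp ≥ ℏ/2

With Δx ≈ L = 4.100e-15 m (the confinement size):
Δp_min = ℏ/(2Δx)
Δp_min = (1.055e-34 J·s) / (2 × 4.100e-15 m)
Δp_min = 1.286e-20 kg·m/s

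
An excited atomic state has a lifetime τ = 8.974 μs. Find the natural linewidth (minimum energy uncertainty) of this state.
36.673 peV

Using the energy-time uncertainty principle:
ΔEΔt ≥ ℏ/2

The lifetime τ represents the time uncertainty Δt.
The natural linewidth (minimum energy uncertainty) is:

ΔE = ℏ/(2τ)
ΔE = (1.055e-34 J·s) / (2 × 8.974e-06 s)
ΔE = 5.876e-30 J = 36.673 peV

This natural linewidth limits the precision of spectroscopic measurements.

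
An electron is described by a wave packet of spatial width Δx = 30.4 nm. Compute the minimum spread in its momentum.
1.734 × 10^-27 kg·m/s

For a wave packet, the spatial width Δx and momentum spread Δp are related by the uncertainty principle:
ΔxΔp ≥ ℏ/2

The minimum momentum spread is:
Δp_min = ℏ/(2Δx)
Δp_min = (1.055e-34 J·s) / (2 × 3.040e-08 m)
Δp_min = 1.734e-27 kg·m/s

A wave packet cannot have both a well-defined position and well-defined momentum.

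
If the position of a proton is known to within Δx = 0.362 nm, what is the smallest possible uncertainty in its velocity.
87.084 m/s

Using the Heisenberg uncertainty principle and Δp = mΔv:
ΔxΔp ≥ ℏ/2
Δx(mΔv) ≥ ℏ/2

The minimum uncertainty in velocity is:
Δv_min = ℏ/(2mΔx)
Δv_min = (1.055e-34 J·s) / (2 × 1.673e-27 kg × 3.620e-10 m)
Δv_min = 8.708e+01 m/s = 87.084 m/s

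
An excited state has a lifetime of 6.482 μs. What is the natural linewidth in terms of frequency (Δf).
12.277 kHz

Using the energy-time uncertainty principle and E = hf:
ΔEΔt ≥ ℏ/2
hΔf·Δt ≥ ℏ/2

The minimum frequency uncertainty is:
Δf = ℏ/(2hτ) = 1/(4πτ)
Δf = 1/(4π × 6.482e-06 s)
Δf = 1.228e+04 Hz = 12.277 kHz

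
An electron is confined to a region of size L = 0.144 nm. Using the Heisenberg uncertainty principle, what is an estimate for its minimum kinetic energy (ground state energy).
459.344 meV

Using the uncertainty principle to estimate ground state energy:

1. The position uncertainty is approximately the confinement size:
   Δx ≈ L = 1.440e-10 m

2. From ΔxΔp ≥ ℏ/2, the minimum momentum uncertainty is:
   Δp ≈ ℏ/(2L) = 3.662e-25 kg·m/s

3. The kinetic energy is approximately:
   KE ≈ (Δp)²/(2m) = (3.662e-25)²/(2 × 9.109e-31 kg)
   KE ≈ 7.360e-20 J = 459.344 meV

This is an order-of-magnitude estimate of the ground state energy.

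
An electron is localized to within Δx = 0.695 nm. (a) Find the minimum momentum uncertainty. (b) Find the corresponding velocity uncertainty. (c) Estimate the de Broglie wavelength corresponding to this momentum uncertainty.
(a) Δp_min = 7.587 × 10^-26 kg·m/s
(b) Δv_min = 83.286 km/s
(c) λ_dB = 8.734 nm

Step-by-step:

(a) From the uncertainty principle:
Δp_min = ℏ/(2Δx) = (1.055e-34 J·s)/(2 × 6.950e-10 m) = 7.587e-26 kg·m/s

(b) The velocity uncertainty:
Δv = Δp/m = (7.587e-26 kg·m/s)/(9.109e-31 kg) = 8.329e+04 m/s = 83.286 km/s

(c) The de Broglie wavelength for this momentum:
λ = h/p = (6.626e-34 J·s)/(7.587e-26 kg·m/s) = 8.734e-09 m = 8.734 nm

Note: The de Broglie wavelength is comparable to the localization size, as expected from wave-particle duality.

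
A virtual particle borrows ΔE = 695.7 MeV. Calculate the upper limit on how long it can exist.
4.731 × 10^-25 s

Using the energy-time uncertainty principle:
ΔEΔt ≥ ℏ/2

For a virtual particle borrowing energy ΔE, the maximum lifetime is:
Δt_max = ℏ/(2ΔE)

Converting energy:
ΔE = 695.7 MeV = 1.115e-10 J

Δt_max = (1.055e-34 J·s) / (2 × 1.115e-10 J)
Δt_max = 4.731e-25 s = 4.731 × 10^-25 s

Virtual particles with higher borrowed energy exist for shorter times.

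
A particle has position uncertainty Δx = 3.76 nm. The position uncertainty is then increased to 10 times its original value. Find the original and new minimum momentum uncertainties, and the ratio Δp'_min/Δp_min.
Original Δp_min = 1.402 × 10^-26 kg·m/s; new Δp'_min = 1.402 × 10^-27 kg·m/s; ratio Δp'_min/Δp_min = 1/10.

From the uncertainty principle ΔxΔp ≥ ℏ/2, the minimum momentum uncertainty is Δp_min = ℏ/(2Δx).

Original (Δx = 3.76 nm = 3.760e-09 m):
Δp_min = (1.055e-34 J·s)/(2 × 3.760e-09 m) = 1.402e-26 kg·m/s

When Δx → 10Δx:
Δp'_min = ℏ/(2 × 10Δx) = (1/10) × ℏ/(2Δx) = (1/10) × Δp_min
Δp'_min = 1/10 × 1.402e-26 kg·m/s = 1.402e-27 kg·m/s

Since Δp_min ∝ 1/Δx, when Δx is increased to 10 times its original value, Δp_min decreases to 1/10 of its original value.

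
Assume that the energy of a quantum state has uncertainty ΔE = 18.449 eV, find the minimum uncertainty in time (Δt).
17.839 as

Using the energy-time uncertainty principle:
ΔEΔt ≥ ℏ/2

The minimum uncertainty in time is:
Δt_min = ℏ/(2ΔE)
Δt_min = (1.055e-34 J·s) / (2 × 2.956e-18 J)
Δt_min = 1.784e-17 s = 17.839 as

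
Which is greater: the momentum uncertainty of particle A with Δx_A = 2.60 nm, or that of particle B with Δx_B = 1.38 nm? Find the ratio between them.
Particle B has the larger minimum momentum uncertainty, by a factor of 1.88.

For each particle, the minimum momentum uncertainty is Δp_min = ℏ/(2Δx):

Particle A: Δp_A = ℏ/(2×2.600e-09 m) = 2.028e-26 kg·m/s
Particle B: Δp_B = ℏ/(2×1.380e-09 m) = 3.821e-26 kg·m/s

Ratio: Δp_B/Δp_A = 1.88

Since Δp_min ∝ 1/Δx, the particle with smaller position uncertainty (B) has larger momentum uncertainty.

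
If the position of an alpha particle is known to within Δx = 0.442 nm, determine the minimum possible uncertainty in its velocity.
17.954 m/s

Using the Heisenberg uncertainty principle and Δp = mΔv:
ΔxΔp ≥ ℏ/2
Δx(mΔv) ≥ ℏ/2

The minimum uncertainty in velocity is:
Δv_min = ℏ/(2mΔx)
Δv_min = (1.055e-34 J·s) / (2 × 6.645e-27 kg × 4.420e-10 m)
Δv_min = 1.795e+01 m/s = 17.954 m/s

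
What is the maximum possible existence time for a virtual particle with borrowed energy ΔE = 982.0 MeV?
3.351 × 10^-25 s

Using the energy-time uncertainty principle:
ΔEΔt ≥ ℏ/2

For a virtual particle borrowing energy ΔE, the maximum lifetime is:
Δt_max = ℏ/(2ΔE)

Converting energy:
ΔE = 982.0 MeV = 1.573e-10 J

Δt_max = (1.055e-34 J·s) / (2 × 1.573e-10 J)
Δt_max = 3.351e-25 s = 3.351 × 10^-25 s

Virtual particles with higher borrowed energy exist for shorter times.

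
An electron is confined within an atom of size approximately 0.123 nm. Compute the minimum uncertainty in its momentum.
4.287 × 10^-25 kg·m/s

Using the Heisenberg uncertainty principle:
ΔxΔp ≥ ℏ/2

With Δx ≈ L = 1.230e-10 m (the confinement size):
Δp_min = ℏ/(2Δx)
Δp_min = (1.055e-34 J·s) / (2 × 1.230e-10 m)
Δp_min = 4.287e-25 kg·m/s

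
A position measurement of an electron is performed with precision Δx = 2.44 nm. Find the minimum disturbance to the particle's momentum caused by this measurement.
2.161 × 10^-26 kg·m/s

The uncertainty principle implies that measuring position disturbs momentum:
ΔxΔp ≥ ℏ/2

When we measure position with precision Δx, we necessarily introduce a momentum uncertainty:
Δp ≥ ℏ/(2Δx)
Δp_min = (1.055e-34 J·s) / (2 × 2.440e-09 m)
Δp_min = 2.161e-26 kg·m/s

The more precisely we measure position, the greater the momentum disturbance.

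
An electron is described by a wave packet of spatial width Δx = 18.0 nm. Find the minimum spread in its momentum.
2.929 × 10^-27 kg·m/s

For a wave packet, the spatial width Δx and momentum spread Δp are related by the uncertainty principle:
ΔxΔp ≥ ℏ/2

The minimum momentum spread is:
Δp_min = ℏ/(2Δx)
Δp_min = (1.055e-34 J·s) / (2 × 1.800e-08 m)
Δp_min = 2.929e-27 kg·m/s

A wave packet cannot have both a well-defined position and well-defined momentum.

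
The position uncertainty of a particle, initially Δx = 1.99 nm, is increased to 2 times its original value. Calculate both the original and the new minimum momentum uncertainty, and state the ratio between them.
Original Δp_min = 2.650 × 10^-26 kg·m/s; new Δp'_min = 1.325 × 10^-26 kg·m/s; ratio Δp'_min/Δp_min = 1/2.

From the uncertainty principle ΔxΔp ≥ ℏ/2, the minimum momentum uncertainty is Δp_min = ℏ/(2Δx).

Original (Δx = 1.99 nm = 1.990e-09 m):
Δp_min = (1.055e-34 J·s)/(2 × 1.990e-09 m) = 2.650e-26 kg·m/s

When Δx → 2Δx:
Δp'_min = ℏ/(2 × 2Δx) = (1/2) × ℏ/(2Δx) = (1/2) × Δp_min
Δp'_min = 1/2 × 2.650e-26 kg·m/s = 1.325e-26 kg·m/s

Since Δp_min ∝ 1/Δx, when Δx is increased to 2 times its original value, Δp_min decreases to 1/2 of its original value.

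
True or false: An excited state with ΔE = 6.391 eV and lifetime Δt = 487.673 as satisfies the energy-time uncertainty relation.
Yes, it satisfies the uncertainty relation.

Calculate the product ΔEΔt:
ΔE = 6.391 eV = 1.024e-18 J
ΔEΔt = (1.024e-18 J) × (4.877e-16 s)
ΔEΔt = 4.994e-34 J·s

Compare to the minimum allowed value ℏ/2:
ℏ/2 = 5.273e-35 J·s

Since ΔEΔt = 4.994e-34 J·s ≥ 5.273e-35 J·s = ℏ/2,
this satisfies the uncertainty relation.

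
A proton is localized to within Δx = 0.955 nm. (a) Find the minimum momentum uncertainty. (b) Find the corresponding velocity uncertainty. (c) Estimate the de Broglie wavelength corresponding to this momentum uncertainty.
(a) Δp_min = 5.521 × 10^-26 kg·m/s
(b) Δv_min = 33.010 m/s
(c) λ_dB = 12.001 nm

Step-by-step:

(a) From the uncertainty principle:
Δp_min = ℏ/(2Δx) = (1.055e-34 J·s)/(2 × 9.550e-10 m) = 5.521e-26 kg·m/s

(b) The velocity uncertainty:
Δv = Δp/m = (5.521e-26 kg·m/s)/(1.673e-27 kg) = 3.301e+01 m/s = 33.010 m/s

(c) The de Broglie wavelength for this momentum:
λ = h/p = (6.626e-34 J·s)/(5.521e-26 kg·m/s) = 1.200e-08 m = 12.001 nm

Note: The de Broglie wavelength is comparable to the localization size, as expected from wave-particle duality.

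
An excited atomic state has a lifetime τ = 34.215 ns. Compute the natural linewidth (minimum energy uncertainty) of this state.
9.619 neV

Using the energy-time uncertainty principle:
ΔEΔt ≥ ℏ/2

The lifetime τ represents the time uncertainty Δt.
The natural linewidth (minimum energy uncertainty) is:

ΔE = ℏ/(2τ)
ΔE = (1.055e-34 J·s) / (2 × 3.422e-08 s)
ΔE = 1.541e-27 J = 9.619 neV

This natural linewidth limits the precision of spectroscopic measurements.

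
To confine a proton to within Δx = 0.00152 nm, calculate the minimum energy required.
2.245 eV

Localizing a particle requires giving it sufficient momentum uncertainty:

1. From uncertainty principle: Δp ≥ ℏ/(2Δx)
   Δp_min = (1.055e-34 J·s) / (2 × 1.520e-12 m)
   Δp_min = 3.469e-23 kg·m/s

2. This momentum uncertainty corresponds to kinetic energy:
   KE ≈ (Δp)²/(2m) = (3.469e-23)²/(2 × 1.673e-27 kg)
   KE = 3.597e-19 J = 2.245 eV

Tighter localization requires more energy.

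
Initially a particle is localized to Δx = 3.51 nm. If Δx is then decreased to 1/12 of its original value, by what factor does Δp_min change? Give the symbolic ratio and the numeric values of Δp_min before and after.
Original Δp_min = 1.502 × 10^-26 kg·m/s; new Δp'_min = 1.803 × 10^-25 kg·m/s; ratio Δp'_min/Δp_min = 12.

From the uncertainty principle ΔxΔp ≥ ℏ/2, the minimum momentum uncertainty is Δp_min = ℏ/(2Δx).

Original (Δx = 3.51 nm = 3.510e-09 m):
Δp_min = (1.055e-34 J·s)/(2 × 3.510e-09 m) = 1.502e-26 kg·m/s

When Δx → (1/12)Δx:
Δp'_min = ℏ/(2 × (1/12)Δx) = 12 × ℏ/(2Δx) = 12 × Δp_min
Δp'_min = 12 × 1.502e-26 kg·m/s = 1.803e-25 kg·m/s

Since Δp_min ∝ 1/Δx, when Δx is decreased to 1/12 of its original value, Δp_min increases to 12 times its original value.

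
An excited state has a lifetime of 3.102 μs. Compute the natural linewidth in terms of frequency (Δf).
25.654 kHz

Using the energy-time uncertainty principle and E = hf:
ΔEΔt ≥ ℏ/2
hΔf·Δt ≥ ℏ/2

The minimum frequency uncertainty is:
Δf = ℏ/(2hτ) = 1/(4πτ)
Δf = 1/(4π × 3.102e-06 s)
Δf = 2.565e+04 Hz = 25.654 kHz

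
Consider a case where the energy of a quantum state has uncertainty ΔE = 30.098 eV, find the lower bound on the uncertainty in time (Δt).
10.934 as

Using the energy-time uncertainty principle:
ΔEΔt ≥ ℏ/2

The minimum uncertainty in time is:
Δt_min = ℏ/(2ΔE)
Δt_min = (1.055e-34 J·s) / (2 × 4.822e-18 J)
Δt_min = 1.093e-17 s = 10.934 as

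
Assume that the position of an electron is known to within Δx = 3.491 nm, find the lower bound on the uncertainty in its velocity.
16.581 km/s

Using the Heisenberg uncertainty principle and Δp = mΔv:
ΔxΔp ≥ ℏ/2
Δx(mΔv) ≥ ℏ/2

The minimum uncertainty in velocity is:
Δv_min = ℏ/(2mΔx)
Δv_min = (1.055e-34 J·s) / (2 × 9.109e-31 kg × 3.491e-09 m)
Δv_min = 1.658e+04 m/s = 16.581 km/s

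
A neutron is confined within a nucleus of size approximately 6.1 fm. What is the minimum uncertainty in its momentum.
8.644 × 10^-21 kg·m/s

Using the Heisenberg uncertainty principle:
ΔxΔp ≥ ℏ/2

With Δx ≈ L = 6.100e-15 m (the confinement size):
Δp_min = ℏ/(2Δx)
Δp_min = (1.055e-34 J·s) / (2 × 6.100e-15 m)
Δp_min = 8.644e-21 kg·m/s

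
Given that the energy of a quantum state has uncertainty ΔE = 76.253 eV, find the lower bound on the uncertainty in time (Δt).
4.316 as

Using the energy-time uncertainty principle:
ΔEΔt ≥ ℏ/2

The minimum uncertainty in time is:
Δt_min = ℏ/(2ΔE)
Δt_min = (1.055e-34 J·s) / (2 × 1.222e-17 J)
Δt_min = 4.316e-18 s = 4.316 as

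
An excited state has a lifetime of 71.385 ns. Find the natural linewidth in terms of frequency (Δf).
1.115 MHz

Using the energy-time uncertainty principle and E = hf:
ΔEΔt ≥ ℏ/2
hΔf·Δt ≥ ℏ/2

The minimum frequency uncertainty is:
Δf = ℏ/(2hτ) = 1/(4πτ)
Δf = 1/(4π × 7.139e-08 s)
Δf = 1.115e+06 Hz = 1.115 MHz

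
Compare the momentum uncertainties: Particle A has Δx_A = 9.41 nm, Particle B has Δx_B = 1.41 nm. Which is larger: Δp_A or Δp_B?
Particle B has the larger minimum momentum uncertainty, by a factor of 6.67.

For each particle, the minimum momentum uncertainty is Δp_min = ℏ/(2Δx):

Particle A: Δp_A = ℏ/(2×9.410e-09 m) = 5.603e-27 kg·m/s
Particle B: Δp_B = ℏ/(2×1.410e-09 m) = 3.740e-26 kg·m/s

Ratio: Δp_B/Δp_A = 6.67

Since Δp_min ∝ 1/Δx, the particle with smaller position uncertainty (B) has larger momentum uncertainty.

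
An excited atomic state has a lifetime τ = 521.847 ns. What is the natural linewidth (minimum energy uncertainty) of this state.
630.656 peV

Using the energy-time uncertainty principle:
ΔEΔt ≥ ℏ/2

The lifetime τ represents the time uncertainty Δt.
The natural linewidth (minimum energy uncertainty) is:

ΔE = ℏ/(2τ)
ΔE = (1.055e-34 J·s) / (2 × 5.218e-07 s)
ΔE = 1.010e-28 J = 630.656 peV

This natural linewidth limits the precision of spectroscopic measurements.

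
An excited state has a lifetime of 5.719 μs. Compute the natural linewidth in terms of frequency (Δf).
13.915 kHz

Using the energy-time uncertainty principle and E = hf:
ΔEΔt ≥ ℏ/2
hΔf·Δt ≥ ℏ/2

The minimum frequency uncertainty is:
Δf = ℏ/(2hτ) = 1/(4πτ)
Δf = 1/(4π × 5.719e-06 s)
Δf = 1.391e+04 Hz = 13.915 kHz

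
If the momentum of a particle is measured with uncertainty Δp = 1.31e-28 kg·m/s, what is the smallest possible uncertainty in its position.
402.508 nm

Using the Heisenberg uncertainty principle:
ΔxΔp ≥ ℏ/2

The minimum uncertainty in position is:
Δx_min = ℏ/(2Δp)
Δx_min = (1.055e-34 J·s) / (2 × 1.310e-28 kg·m/s)
Δx_min = 4.025e-07 m = 402.508 nm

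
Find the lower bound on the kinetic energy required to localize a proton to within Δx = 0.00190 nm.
1.437 eV

Localizing a particle requires giving it sufficient momentum uncertainty:

1. From uncertainty principle: Δp ≥ ℏ/(2Δx)
   Δp_min = (1.055e-34 J·s) / (2 × 1.900e-12 m)
   Δp_min = 2.775e-23 kg·m/s

2. This momentum uncertainty corresponds to kinetic energy:
   KE ≈ (Δp)²/(2m) = (2.775e-23)²/(2 × 1.673e-27 kg)
   KE = 2.302e-19 J = 1.437 eV

Tighter localization requires more energy.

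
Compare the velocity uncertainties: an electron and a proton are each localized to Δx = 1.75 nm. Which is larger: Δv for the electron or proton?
The electron has the larger minimum velocity uncertainty, by a ratio of 1836.2.

For both particles, Δp_min = ℏ/(2Δx) = 3.013e-26 kg·m/s (same for both).

The velocity uncertainty is Δv = Δp/m:
- electron: Δv = 3.013e-26 / 9.109e-31 = 3.308e+04 m/s = 33.076 km/s
- proton: Δv = 3.013e-26 / 1.673e-27 = 1.801e+01 m/s = 18.014 m/s

Ratio: 3.308e+04 / 1.801e+01 = 1836.2

The lighter particle has larger velocity uncertainty because Δv ∝ 1/m.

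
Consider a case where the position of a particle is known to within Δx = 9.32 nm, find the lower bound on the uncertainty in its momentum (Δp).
5.658 × 10^-27 kg·m/s

Using the Heisenberg uncertainty principle:
ΔxΔp ≥ ℏ/2

The minimum uncertainty in momentum is:
Δp_min = ℏ/(2Δx)
Δp_min = (1.055e-34 J·s) / (2 × 9.320e-09 m)
Δp_min = 5.658e-27 kg·m/s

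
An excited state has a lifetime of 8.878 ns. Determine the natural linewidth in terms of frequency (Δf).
8.963 MHz

Using the energy-time uncertainty principle and E = hf:
ΔEΔt ≥ ℏ/2
hΔf·Δt ≥ ℏ/2

The minimum frequency uncertainty is:
Δf = ℏ/(2hτ) = 1/(4πτ)
Δf = 1/(4π × 8.878e-09 s)
Δf = 8.963e+06 Hz = 8.963 MHz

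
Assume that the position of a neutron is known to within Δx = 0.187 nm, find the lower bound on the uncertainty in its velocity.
168.348 m/s

Using the Heisenberg uncertainty principle and Δp = mΔv:
ΔxΔp ≥ ℏ/2
Δx(mΔv) ≥ ℏ/2

The minimum uncertainty in velocity is:
Δv_min = ℏ/(2mΔx)
Δv_min = (1.055e-34 J·s) / (2 × 1.675e-27 kg × 1.870e-10 m)
Δv_min = 1.683e+02 m/s = 168.348 m/s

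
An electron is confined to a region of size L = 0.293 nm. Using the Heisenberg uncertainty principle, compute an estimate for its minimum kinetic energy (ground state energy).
110.950 meV

Using the uncertainty principle to estimate ground state energy:

1. The position uncertainty is approximately the confinement size:
   Δx ≈ L = 2.930e-10 m

2. From ΔxΔp ≥ ℏ/2, the minimum momentum uncertainty is:
   Δp ≈ ℏ/(2L) = 1.800e-25 kg·m/s

3. The kinetic energy is approximately:
   KE ≈ (Δp)²/(2m) = (1.800e-25)²/(2 × 9.109e-31 kg)
   KE ≈ 1.778e-20 J = 110.950 meV

This is an order-of-magnitude estimate of the ground state energy.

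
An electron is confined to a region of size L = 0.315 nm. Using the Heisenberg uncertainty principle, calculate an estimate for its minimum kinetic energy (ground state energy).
95.994 meV

Using the uncertainty principle to estimate ground state energy:

1. The position uncertainty is approximately the confinement size:
   Δx ≈ L = 3.150e-10 m

2. From ΔxΔp ≥ ℏ/2, the minimum momentum uncertainty is:
   Δp ≈ ℏ/(2L) = 1.674e-25 kg·m/s

3. The kinetic energy is approximately:
   KE ≈ (Δp)²/(2m) = (1.674e-25)²/(2 × 9.109e-31 kg)
   KE ≈ 1.538e-20 J = 95.994 meV

This is an order-of-magnitude estimate of the ground state energy.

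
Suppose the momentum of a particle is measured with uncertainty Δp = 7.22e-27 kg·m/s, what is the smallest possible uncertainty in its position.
7.303 nm

Using the Heisenberg uncertainty principle:
ΔxΔp ≥ ℏ/2

The minimum uncertainty in position is:
Δx_min = ℏ/(2Δp)
Δx_min = (1.055e-34 J·s) / (2 × 7.220e-27 kg·m/s)
Δx_min = 7.303e-09 m = 7.303 nm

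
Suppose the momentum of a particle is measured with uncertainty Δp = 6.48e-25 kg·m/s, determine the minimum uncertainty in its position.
81.371 pm

Using the Heisenberg uncertainty principle:
ΔxΔp ≥ ℏ/2

The minimum uncertainty in position is:
Δx_min = ℏ/(2Δp)
Δx_min = (1.055e-34 J·s) / (2 × 6.480e-25 kg·m/s)
Δx_min = 8.137e-11 m = 81.371 pm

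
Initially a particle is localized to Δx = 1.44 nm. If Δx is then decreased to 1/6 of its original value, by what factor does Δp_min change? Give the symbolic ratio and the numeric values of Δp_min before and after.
Original Δp_min = 3.662 × 10^-26 kg·m/s; new Δp'_min = 2.197 × 10^-25 kg·m/s; ratio Δp'_min/Δp_min = 6.

From the uncertainty principle ΔxΔp ≥ ℏ/2, the minimum momentum uncertainty is Δp_min = ℏ/(2Δx).

Original (Δx = 1.44 nm = 1.440e-09 m):
Δp_min = (1.055e-34 J·s)/(2 × 1.440e-09 m) = 3.662e-26 kg·m/s

When Δx → (1/6)Δx:
Δp'_min = ℏ/(2 × (1/6)Δx) = 6 × ℏ/(2Δx) = 6 × Δp_min
Δp'_min = 6 × 3.662e-26 kg·m/s = 2.197e-25 kg·m/s

Since Δp_min ∝ 1/Δx, when Δx is decreased to 1/6 of its original value, Δp_min increases to 6 times its original value.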